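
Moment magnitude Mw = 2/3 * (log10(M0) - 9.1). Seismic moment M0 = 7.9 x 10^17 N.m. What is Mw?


log10(M0) = log10(7.9 x 10^17) = 17.8976
Mw = 2/3 * (17.8976 - 9.1)
= 2/3 * 8.7976
= 5.87

5.87


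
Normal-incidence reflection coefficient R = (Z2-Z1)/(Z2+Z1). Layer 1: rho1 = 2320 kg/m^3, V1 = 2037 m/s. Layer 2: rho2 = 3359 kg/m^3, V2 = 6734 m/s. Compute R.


Z1 = 2320 * 2037 = 4725840
Z2 = 3359 * 6734 = 22619506
R = (22619506 - 4725840) / (22619506 + 4725840) = 17893666 / 27345346 = 0.6544

0.6544


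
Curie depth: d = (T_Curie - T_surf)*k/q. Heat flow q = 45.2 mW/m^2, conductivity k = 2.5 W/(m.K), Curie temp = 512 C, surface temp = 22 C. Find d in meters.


T_Curie - T_surf = 512 - 22 = 490 C
Convert q to W/m^2: 45.2 mW/m^2 = 0.0452 W/m^2
d = 490 * 2.5 / 0.0452 = 27101.77 m

27101.77


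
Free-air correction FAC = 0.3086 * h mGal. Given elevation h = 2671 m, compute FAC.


FAC = 0.3086 * h
= 0.3086 * 2671
= 824.2706 mGal

824.2706


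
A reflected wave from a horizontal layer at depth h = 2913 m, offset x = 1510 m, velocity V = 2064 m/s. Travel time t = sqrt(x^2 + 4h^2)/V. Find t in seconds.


x^2 + 4h^2 = 1510^2 + 4*2913^2 = 2280100 + 33942276 = 36222376
sqrt(36222376) = 6018.5028
t = 6018.5028 / 2064 = 2.9159 s

2.9159


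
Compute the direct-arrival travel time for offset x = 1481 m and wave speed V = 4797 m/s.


t = x / V
= 1481 / 4797
= 0.3087 s

0.3087


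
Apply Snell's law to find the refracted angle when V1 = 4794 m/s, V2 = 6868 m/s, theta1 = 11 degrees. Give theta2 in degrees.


sin(theta1) = sin(11 deg) = 0.190809
sin(theta2) = V2/V1 * sin(theta1) = 6868/4794 * 0.190809 = 0.273358
theta2 = arcsin(0.273358) = 15.8642 degrees

15.8642


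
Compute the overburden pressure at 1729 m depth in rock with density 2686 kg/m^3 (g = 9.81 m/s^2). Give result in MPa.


P = rho * g * z / 1e6
= 2686 * 9.81 * 1729 / 1e6
= 45558562.14 / 1e6
= 45.5586 MPa

45.5586


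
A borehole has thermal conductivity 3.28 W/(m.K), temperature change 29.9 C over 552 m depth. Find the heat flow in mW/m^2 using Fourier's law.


q = k * dT / dz * 1000
= 3.28 * 29.9 / 552 * 1000
= 0.177667 * 1000
= 177.6667 mW/m^2

177.6667


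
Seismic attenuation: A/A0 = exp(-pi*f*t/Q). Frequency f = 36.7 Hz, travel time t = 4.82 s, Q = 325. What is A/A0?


pi*f*t/Q = pi*36.7*4.82/325 = 1.709935
A/A0 = exp(-1.709935) = 0.180878

0.180878


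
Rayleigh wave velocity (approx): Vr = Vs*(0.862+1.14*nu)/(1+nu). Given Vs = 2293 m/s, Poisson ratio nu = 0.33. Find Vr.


Numerator factor = 0.862 + 1.14*0.33 = 1.2382
Denominator = 1 + 0.33 = 1.33
Vr = 2293 * 1.2382 / 1.33 = 2134.73 m/s

2134.73


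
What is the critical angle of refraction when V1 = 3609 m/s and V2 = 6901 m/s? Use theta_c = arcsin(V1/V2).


V1/V2 = 3609/6901 = 0.522968
theta_c = arcsin(0.522968) = 31.5315 degrees

31.5315


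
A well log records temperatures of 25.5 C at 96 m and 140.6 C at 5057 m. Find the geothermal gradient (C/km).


dT = 140.6 - 25.5 = 115.1 C
dz = 5057 - 96 = 4961 m
gradient = dT/dz * 1000 = 115.1/4961 * 1000 = 23.201 C/km

23.201


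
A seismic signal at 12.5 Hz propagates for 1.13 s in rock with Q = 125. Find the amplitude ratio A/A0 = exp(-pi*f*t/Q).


pi*f*t/Q = pi*12.5*1.13/125 = 0.355
A/A0 = exp(-0.355) = 0.701173

0.701173


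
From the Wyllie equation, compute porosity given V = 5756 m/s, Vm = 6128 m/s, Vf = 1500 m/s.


1/V - 1/Vm = 1/5756 - 1/6128 = 1.055e-05
1/Vf - 1/Vm = 1/1500 - 1/6128 = 0.00050348
phi = 1.055e-05 / 0.00050348 = 0.0209

0.0209


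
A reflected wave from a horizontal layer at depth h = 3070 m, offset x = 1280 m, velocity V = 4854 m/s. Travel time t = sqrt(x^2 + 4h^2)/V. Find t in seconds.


x^2 + 4h^2 = 1280^2 + 4*3070^2 = 1638400 + 37699600 = 39338000
sqrt(39338000) = 6272.0013
t = 6272.0013 / 4854 = 1.2921 s

1.2921


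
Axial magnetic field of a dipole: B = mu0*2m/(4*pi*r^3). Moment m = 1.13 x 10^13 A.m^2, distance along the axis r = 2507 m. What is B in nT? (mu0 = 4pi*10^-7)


m = 1.13 x 10^13 = 11300000000000 A.m^2
2m = 22600000000000 A.m^2
r^3 = 2507^3 = 15756617843
B = (4pi*10^-7) * 22600000000000 / (4*pi * 15756617843) * 1e9
= 28399997.588452 / 198003499443.96 * 1e9
= 143431.7962 nT

143431.7962


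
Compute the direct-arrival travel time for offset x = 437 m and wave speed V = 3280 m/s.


t = x / V
= 437 / 3280
= 0.1332 s

0.1332


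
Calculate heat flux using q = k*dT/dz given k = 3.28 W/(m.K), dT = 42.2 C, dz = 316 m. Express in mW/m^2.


q = k * dT / dz * 1000
= 3.28 * 42.2 / 316 * 1000
= 0.438025 * 1000
= 438.0253 mW/m^2

438.0253


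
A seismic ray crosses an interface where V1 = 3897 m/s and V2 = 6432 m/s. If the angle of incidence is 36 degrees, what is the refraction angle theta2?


sin(theta1) = sin(36 deg) = 0.587785
sin(theta2) = V2/V1 * sin(theta1) = 6432/3897 * 0.587785 = 0.97014
theta2 = arcsin(0.97014) = 75.9631 degrees

75.9631


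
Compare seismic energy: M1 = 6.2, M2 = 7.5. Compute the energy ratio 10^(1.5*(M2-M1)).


M2 - M1 = 7.5 - 6.2 = 1.3
1.5 * 1.3 = 1.95
ratio = 10^1.95 = 89.13

89.13


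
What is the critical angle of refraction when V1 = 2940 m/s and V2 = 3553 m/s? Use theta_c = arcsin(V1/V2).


V1/V2 = 2940/3553 = 0.82747
theta_c = arcsin(0.82747) = 55.8397 degrees

55.8397


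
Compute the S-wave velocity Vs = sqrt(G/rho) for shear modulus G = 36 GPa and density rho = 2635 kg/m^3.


Convert G to Pa: G = 36e9 Pa
Compute G/rho = 36e9 / 2635 = 13662239.0892
Vs = sqrt(13662239.0892) = 3696.25 m/s

3696.25


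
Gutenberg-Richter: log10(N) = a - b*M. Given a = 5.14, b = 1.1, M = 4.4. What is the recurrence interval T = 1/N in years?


log10(N) = 5.14 - 1.1*4.4 = 0.3
N = 10^0.3 = 1.995262
T = 1/N = 1/1.995262 = 0.5012 years

0.5012


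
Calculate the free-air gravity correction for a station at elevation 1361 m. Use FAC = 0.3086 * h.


FAC = 0.3086 * h
= 0.3086 * 1361
= 420.0046 mGal

420.0046


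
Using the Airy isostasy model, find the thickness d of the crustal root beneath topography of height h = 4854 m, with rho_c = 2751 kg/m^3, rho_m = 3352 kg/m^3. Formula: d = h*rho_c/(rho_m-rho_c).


rho_m - rho_c = 3352 - 2751 = 601
d = 4854 * 2751 / 601
= 13353354 / 601
= 22218.56 m

22218.56


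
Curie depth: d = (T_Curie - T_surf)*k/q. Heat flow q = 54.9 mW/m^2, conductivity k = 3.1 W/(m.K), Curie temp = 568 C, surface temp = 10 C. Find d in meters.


T_Curie - T_surf = 568 - 10 = 558 C
Convert q to W/m^2: 54.9 mW/m^2 = 0.0549 W/m^2
d = 558 * 3.1 / 0.0549 = 31508.2 m

31508.2


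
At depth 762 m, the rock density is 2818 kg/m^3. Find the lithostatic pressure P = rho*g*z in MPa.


P = rho * g * z / 1e6
= 2818 * 9.81 * 762 / 1e6
= 21065169.96 / 1e6
= 21.0652 MPa

21.0652


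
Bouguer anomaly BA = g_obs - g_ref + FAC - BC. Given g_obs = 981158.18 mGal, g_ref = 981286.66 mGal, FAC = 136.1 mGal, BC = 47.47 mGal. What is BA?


BA = g_obs - g_ref + FAC - BC
= 981158.18 - 981286.66 + 136.1 - 47.47
= -39.85 mGal

-39.85


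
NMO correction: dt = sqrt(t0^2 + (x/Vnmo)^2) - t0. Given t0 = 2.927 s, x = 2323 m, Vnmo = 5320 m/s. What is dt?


x/Vnmo = 2323/5320 = 0.436654
(x/Vnmo)^2 = 0.190667
t0^2 = 8.567329
sqrt(8.567329 + 0.190667) = 2.959391
dt = 2.959391 - 2.927 = 0.032391

0.032391


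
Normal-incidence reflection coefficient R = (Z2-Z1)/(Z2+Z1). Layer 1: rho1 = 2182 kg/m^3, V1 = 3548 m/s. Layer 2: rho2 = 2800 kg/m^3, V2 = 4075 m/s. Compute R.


Z1 = 2182 * 3548 = 7741736
Z2 = 2800 * 4075 = 11410000
R = (11410000 - 7741736) / (11410000 + 7741736) = 3668264 / 19151736 = 0.1915

0.1915


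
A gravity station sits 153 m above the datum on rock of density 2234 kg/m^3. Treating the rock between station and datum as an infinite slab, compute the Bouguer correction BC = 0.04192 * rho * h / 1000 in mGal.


BC = 0.04192 * rho * h / 1000
= 0.04192 * 2234 * 153 / 1000
= 14.3283 mGal

14.3283


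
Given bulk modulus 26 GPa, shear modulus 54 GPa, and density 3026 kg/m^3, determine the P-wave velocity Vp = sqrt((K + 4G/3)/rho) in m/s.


First compute the effective modulus:
K + 4G/3 = 26e9 + 4*54e9/3 = 98000000000.0 Pa
Then divide by density:
98000000000.0 / 3026 = 32385988.1031 Pa/(kg/m^3)
Take the square root:
Vp = sqrt(32385988.1031) = 5690.87 m/s

5690.87


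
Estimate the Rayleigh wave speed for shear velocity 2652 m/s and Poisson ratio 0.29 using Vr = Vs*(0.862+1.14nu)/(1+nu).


Numerator factor = 0.862 + 1.14*0.29 = 1.1926
Denominator = 1 + 0.29 = 1.29
Vr = 2652 * 1.1926 / 1.29 = 2451.76 m/s

2451.76


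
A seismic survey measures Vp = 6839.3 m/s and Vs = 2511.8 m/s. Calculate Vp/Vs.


Vp/Vs = 6839.3 / 2511.8
= 2.7229

2.7229


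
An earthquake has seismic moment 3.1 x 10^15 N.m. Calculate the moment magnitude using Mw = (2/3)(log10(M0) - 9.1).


log10(M0) = log10(3.1 x 10^15) = 15.4914
Mw = 2/3 * (15.4914 - 9.1)
= 2/3 * 6.3914
= 4.26

4.26


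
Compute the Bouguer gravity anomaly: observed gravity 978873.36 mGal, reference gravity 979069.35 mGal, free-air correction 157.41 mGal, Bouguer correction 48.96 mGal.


BA = g_obs - g_ref + FAC - BC
= 978873.36 - 979069.35 + 157.41 - 48.96
= -87.54 mGal

-87.54


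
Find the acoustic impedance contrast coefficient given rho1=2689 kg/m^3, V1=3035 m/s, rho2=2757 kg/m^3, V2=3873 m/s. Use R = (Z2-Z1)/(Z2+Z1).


Z1 = 2689 * 3035 = 8161115
Z2 = 2757 * 3873 = 10677861
R = (10677861 - 8161115) / (10677861 + 8161115) = 2516746 / 18838976 = 0.1336

0.1336


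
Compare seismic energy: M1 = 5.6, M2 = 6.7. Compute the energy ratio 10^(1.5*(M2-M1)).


M2 - M1 = 6.7 - 5.6 = 1.1
1.5 * 1.1 = 1.65
ratio = 10^1.65 = 44.67

44.67


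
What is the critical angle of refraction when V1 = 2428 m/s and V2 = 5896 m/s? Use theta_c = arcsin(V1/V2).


V1/V2 = 2428/5896 = 0.411805
theta_c = arcsin(0.411805) = 24.3182 degrees

24.3182


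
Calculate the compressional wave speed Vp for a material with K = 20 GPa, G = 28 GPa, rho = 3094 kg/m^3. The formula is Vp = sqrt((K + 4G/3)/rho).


First compute the effective modulus:
K + 4G/3 = 20e9 + 4*28e9/3 = 57333333333.33 Pa
Then divide by density:
57333333333.33 / 3094 = 18530489.1187 Pa/(kg/m^3)
Take the square root:
Vp = sqrt(18530489.1187) = 4304.71 m/s

4304.71


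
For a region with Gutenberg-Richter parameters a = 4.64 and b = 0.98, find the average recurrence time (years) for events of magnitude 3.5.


log10(N) = 4.64 - 0.98*3.5 = 1.21
N = 10^1.21 = 16.218101
T = 1/N = 1/16.218101 = 0.0617 years

0.0617


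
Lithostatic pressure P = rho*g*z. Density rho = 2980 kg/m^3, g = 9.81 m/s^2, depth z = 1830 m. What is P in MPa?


P = rho * g * z / 1e6
= 2980 * 9.81 * 1830 / 1e6
= 53497854.0 / 1e6
= 53.4979 MPa

53.4979


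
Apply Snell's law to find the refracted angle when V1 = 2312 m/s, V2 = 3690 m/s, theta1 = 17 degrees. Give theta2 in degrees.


sin(theta1) = sin(17 deg) = 0.292372
sin(theta2) = V2/V1 * sin(theta1) = 3690/2312 * 0.292372 = 0.466631
theta2 = arcsin(0.466631) = 27.8158 degrees

27.8158


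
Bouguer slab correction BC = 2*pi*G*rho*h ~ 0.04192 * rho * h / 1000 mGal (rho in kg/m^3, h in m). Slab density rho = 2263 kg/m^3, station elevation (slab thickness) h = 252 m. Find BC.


BC = 0.04192 * rho * h / 1000
= 0.04192 * 2263 * 252 / 1000
= 23.906 mGal

23.906


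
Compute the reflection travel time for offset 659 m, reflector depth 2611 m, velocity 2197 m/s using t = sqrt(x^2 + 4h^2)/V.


x^2 + 4h^2 = 659^2 + 4*2611^2 = 434281 + 27269284 = 27703565
sqrt(27703565) = 5263.4176
t = 5263.4176 / 2197 = 2.3957 s

2.3957


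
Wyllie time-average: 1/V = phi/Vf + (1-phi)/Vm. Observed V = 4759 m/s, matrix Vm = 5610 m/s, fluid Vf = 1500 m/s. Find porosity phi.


1/V - 1/Vm = 1/4759 - 1/5610 = 3.188e-05
1/Vf - 1/Vm = 1/1500 - 1/5610 = 0.00048841
phi = 3.188e-05 / 0.00048841 = 0.0653

0.0653


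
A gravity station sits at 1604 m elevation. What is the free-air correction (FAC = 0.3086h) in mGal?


FAC = 0.3086 * h
= 0.3086 * 1604
= 494.9944 mGal

494.9944


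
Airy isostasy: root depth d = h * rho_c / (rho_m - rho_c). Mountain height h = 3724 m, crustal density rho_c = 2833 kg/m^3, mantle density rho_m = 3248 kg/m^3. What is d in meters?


rho_m - rho_c = 3248 - 2833 = 415
d = 3724 * 2833 / 415
= 10550092 / 415
= 25421.91 m

25421.91


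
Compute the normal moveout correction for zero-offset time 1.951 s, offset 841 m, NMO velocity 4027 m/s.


x/Vnmo = 841/4027 = 0.20884
(x/Vnmo)^2 = 0.043614
t0^2 = 3.806401
sqrt(3.806401 + 0.043614) = 1.962146
dt = 1.962146 - 1.951 = 0.011146

0.011146


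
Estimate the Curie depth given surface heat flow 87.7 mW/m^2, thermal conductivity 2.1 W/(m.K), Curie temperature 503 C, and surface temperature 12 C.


T_Curie - T_surf = 503 - 12 = 491 C
Convert q to W/m^2: 87.7 mW/m^2 = 0.0877 W/m^2
d = 491 * 2.1 / 0.0877 = 11757.13 m

11757.13


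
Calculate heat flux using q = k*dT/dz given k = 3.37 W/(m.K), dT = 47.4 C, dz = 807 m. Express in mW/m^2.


q = k * dT / dz * 1000
= 3.37 * 47.4 / 807 * 1000
= 0.197941 * 1000
= 197.9405 mW/m^2

197.9405


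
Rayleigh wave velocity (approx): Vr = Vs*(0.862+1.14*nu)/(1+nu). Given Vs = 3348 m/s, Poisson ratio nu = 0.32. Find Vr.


Numerator factor = 0.862 + 1.14*0.32 = 1.2268
Denominator = 1 + 0.32 = 1.32
Vr = 3348 * 1.2268 / 1.32 = 3111.61 m/s

3111.61


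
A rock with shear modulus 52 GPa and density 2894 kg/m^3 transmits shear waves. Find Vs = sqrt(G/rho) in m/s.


Convert G to Pa: G = 52e9 Pa
Compute G/rho = 52e9 / 2894 = 17968210.0898
Vs = sqrt(17968210.0898) = 4238.89 m/s

4238.89


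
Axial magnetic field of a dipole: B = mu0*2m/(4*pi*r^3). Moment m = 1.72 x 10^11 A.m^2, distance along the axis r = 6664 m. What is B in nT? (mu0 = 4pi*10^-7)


m = 1.72 x 10^11 = 172000000000 A.m^2
2m = 344000000000 A.m^2
r^3 = 6664^3 = 295940882944
B = (4pi*10^-7) * 344000000000 / (4*pi * 295940882944) * 1e9
= 432283.149134 / 3718902815014.99 * 1e9
= 116.2394 nT

116.2394


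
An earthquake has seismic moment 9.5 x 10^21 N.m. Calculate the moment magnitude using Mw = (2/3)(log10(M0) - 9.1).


log10(M0) = log10(9.5 x 10^21) = 21.9777
Mw = 2/3 * (21.9777 - 9.1)
= 2/3 * 12.8777
= 8.59

8.59


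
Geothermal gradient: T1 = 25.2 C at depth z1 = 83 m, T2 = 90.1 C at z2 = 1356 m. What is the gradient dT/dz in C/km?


dT = 90.1 - 25.2 = 64.9 C
dz = 1356 - 83 = 1273 m
gradient = dT/dz * 1000 = 64.9/1273 * 1000 = 50.9819 C/km

50.9819


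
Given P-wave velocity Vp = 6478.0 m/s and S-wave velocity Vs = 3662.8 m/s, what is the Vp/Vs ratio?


Vp/Vs = 6478.0 / 3662.8
= 1.7686

1.7686


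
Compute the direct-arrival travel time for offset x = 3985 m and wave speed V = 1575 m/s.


t = x / V
= 3985 / 1575
= 2.5302 s

2.5302


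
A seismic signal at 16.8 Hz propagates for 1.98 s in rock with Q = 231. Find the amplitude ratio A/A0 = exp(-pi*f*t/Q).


pi*f*t/Q = pi*16.8*1.98/231 = 0.452389
A/A0 = exp(-0.452389) = 0.636106

0.636106


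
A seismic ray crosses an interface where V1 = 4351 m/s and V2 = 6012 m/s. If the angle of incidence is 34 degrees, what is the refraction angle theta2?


sin(theta1) = sin(34 deg) = 0.559193
sin(theta2) = V2/V1 * sin(theta1) = 6012/4351 * 0.559193 = 0.772666
theta2 = arcsin(0.772666) = 50.5939 degrees

50.5939


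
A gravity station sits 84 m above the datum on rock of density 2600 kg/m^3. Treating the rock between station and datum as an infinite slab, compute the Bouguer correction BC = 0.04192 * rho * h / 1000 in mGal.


BC = 0.04192 * rho * h / 1000
= 0.04192 * 2600 * 84 / 1000
= 9.1553 mGal

9.1553


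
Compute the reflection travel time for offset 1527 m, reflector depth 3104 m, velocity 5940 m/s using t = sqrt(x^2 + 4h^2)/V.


x^2 + 4h^2 = 1527^2 + 4*3104^2 = 2331729 + 38539264 = 40870993
sqrt(40870993) = 6393.0425
t = 6393.0425 / 5940 = 1.0763 s

1.0763


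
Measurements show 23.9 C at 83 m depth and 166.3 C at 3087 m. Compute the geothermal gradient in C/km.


dT = 166.3 - 23.9 = 142.4 C
dz = 3087 - 83 = 3004 m
gradient = dT/dz * 1000 = 142.4/3004 * 1000 = 47.4035 C/km

47.4035


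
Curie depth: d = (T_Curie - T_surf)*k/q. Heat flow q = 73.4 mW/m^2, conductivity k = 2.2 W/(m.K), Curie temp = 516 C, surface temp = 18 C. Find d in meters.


T_Curie - T_surf = 516 - 18 = 498 C
Convert q to W/m^2: 73.4 mW/m^2 = 0.0734 W/m^2
d = 498 * 2.2 / 0.0734 = 14926.43 m

14926.43


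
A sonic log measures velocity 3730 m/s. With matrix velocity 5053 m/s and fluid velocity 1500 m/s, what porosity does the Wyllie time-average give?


1/V - 1/Vm = 1/3730 - 1/5053 = 7.019e-05
1/Vf - 1/Vm = 1/1500 - 1/5053 = 0.00046876
phi = 7.019e-05 / 0.00046876 = 0.1497

0.1497


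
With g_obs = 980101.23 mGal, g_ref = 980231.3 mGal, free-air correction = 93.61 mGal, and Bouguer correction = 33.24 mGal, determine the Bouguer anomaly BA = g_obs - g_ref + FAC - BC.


BA = g_obs - g_ref + FAC - BC
= 980101.23 - 980231.3 + 93.61 - 33.24
= -69.7 mGal

-69.7


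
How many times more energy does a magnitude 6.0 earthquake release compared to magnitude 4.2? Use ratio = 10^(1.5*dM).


M2 - M1 = 6.0 - 4.2 = 1.8
1.5 * 1.8 = 2.7
ratio = 10^2.7 = 501.19

501.19


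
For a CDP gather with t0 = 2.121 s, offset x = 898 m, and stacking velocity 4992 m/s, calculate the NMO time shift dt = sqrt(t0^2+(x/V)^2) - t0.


x/Vnmo = 898/4992 = 0.179888
(x/Vnmo)^2 = 0.03236
t0^2 = 4.498641
sqrt(4.498641 + 0.03236) = 2.128615
dt = 2.128615 - 2.121 = 0.007615

0.007615


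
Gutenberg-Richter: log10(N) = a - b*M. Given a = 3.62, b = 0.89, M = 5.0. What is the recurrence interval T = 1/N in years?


log10(N) = 3.62 - 0.89*5.0 = -0.83
N = 10^-0.83 = 0.147911
T = 1/N = 1/0.147911 = 6.7608 years

6.7608


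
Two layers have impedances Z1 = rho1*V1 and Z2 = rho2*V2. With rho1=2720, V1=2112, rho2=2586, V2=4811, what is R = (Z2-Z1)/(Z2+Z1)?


Z1 = 2720 * 2112 = 5744640
Z2 = 2586 * 4811 = 12441246
R = (12441246 - 5744640) / (12441246 + 5744640) = 6696606 / 18185886 = 0.3682

0.3682


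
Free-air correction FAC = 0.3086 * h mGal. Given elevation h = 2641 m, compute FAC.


FAC = 0.3086 * h
= 0.3086 * 2641
= 815.0126 mGal

815.0126


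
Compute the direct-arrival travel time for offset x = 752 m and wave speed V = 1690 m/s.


t = x / V
= 752 / 1690
= 0.445 s

0.445


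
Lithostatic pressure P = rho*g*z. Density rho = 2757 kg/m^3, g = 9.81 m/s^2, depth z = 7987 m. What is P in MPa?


P = rho * g * z / 1e6
= 2757 * 9.81 * 7987 / 1e6
= 216017759.79 / 1e6
= 216.0178 MPa

216.0178


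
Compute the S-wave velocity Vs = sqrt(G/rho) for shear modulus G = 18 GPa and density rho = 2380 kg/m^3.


Convert G to Pa: G = 18e9 Pa
Compute G/rho = 18e9 / 2380 = 7563025.2101
Vs = sqrt(7563025.2101) = 2750.1 m/s

2750.1


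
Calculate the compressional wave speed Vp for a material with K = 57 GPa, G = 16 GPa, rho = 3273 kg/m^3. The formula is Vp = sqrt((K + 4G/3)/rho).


First compute the effective modulus:
K + 4G/3 = 57e9 + 4*16e9/3 = 78333333333.33 Pa
Then divide by density:
78333333333.33 / 3273 = 23933190.7526 Pa/(kg/m^3)
Take the square root:
Vp = sqrt(23933190.7526) = 4892.16 m/s

4892.16


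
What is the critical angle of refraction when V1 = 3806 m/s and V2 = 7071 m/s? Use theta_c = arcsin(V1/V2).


V1/V2 = 3806/7071 = 0.538255
theta_c = arcsin(0.538255) = 32.5649 degrees

32.5649


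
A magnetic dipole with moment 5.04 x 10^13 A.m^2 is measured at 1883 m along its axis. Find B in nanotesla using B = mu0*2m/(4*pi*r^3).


m = 5.04 x 10^13 = 50400000000000 A.m^2
2m = 100800000000000 A.m^2
r^3 = 1883^3 = 6676532387
B = (4pi*10^-7) * 100800000000000 / (4*pi * 6676532387) * 1e9
= 126669015.79274 / 83899780393.81 * 1e9
= 1509765.761 nT

1509765.761


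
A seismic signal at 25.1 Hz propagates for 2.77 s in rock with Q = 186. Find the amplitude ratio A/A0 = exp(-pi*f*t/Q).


pi*f*t/Q = pi*25.1*2.77/186 = 1.174331
A/A0 = exp(-1.174331) = 0.309026

0.309026


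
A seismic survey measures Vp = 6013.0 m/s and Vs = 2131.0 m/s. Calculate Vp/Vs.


Vp/Vs = 6013.0 / 2131.0
= 2.8217

2.8217


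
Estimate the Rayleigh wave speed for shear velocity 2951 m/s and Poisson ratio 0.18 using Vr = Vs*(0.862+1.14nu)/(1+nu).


Numerator factor = 0.862 + 1.14*0.18 = 1.0672
Denominator = 1 + 0.18 = 1.18
Vr = 2951 * 1.0672 / 1.18 = 2668.9 m/s

2668.9


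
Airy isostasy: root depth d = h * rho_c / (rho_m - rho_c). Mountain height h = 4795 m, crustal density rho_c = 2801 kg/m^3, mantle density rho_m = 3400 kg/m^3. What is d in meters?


rho_m - rho_c = 3400 - 2801 = 599
d = 4795 * 2801 / 599
= 13430795 / 599
= 22422.03 m

22422.03


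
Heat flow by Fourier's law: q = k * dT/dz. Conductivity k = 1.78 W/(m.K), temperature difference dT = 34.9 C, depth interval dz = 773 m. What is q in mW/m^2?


q = k * dT / dz * 1000
= 1.78 * 34.9 / 773 * 1000
= 0.080365 * 1000
= 80.3648 mW/m^2

80.3648


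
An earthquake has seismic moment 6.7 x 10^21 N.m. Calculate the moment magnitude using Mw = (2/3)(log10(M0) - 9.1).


log10(M0) = log10(6.7 x 10^21) = 21.8261
Mw = 2/3 * (21.8261 - 9.1)
= 2/3 * 12.7261
= 8.48

8.48


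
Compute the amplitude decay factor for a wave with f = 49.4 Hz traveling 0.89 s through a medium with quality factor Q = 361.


pi*f*t/Q = pi*49.4*0.89/361 = 0.382613
A/A0 = exp(-0.382613) = 0.682077

0.682077


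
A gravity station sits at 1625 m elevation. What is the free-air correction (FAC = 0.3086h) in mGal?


FAC = 0.3086 * h
= 0.3086 * 1625
= 501.475 mGal

501.475


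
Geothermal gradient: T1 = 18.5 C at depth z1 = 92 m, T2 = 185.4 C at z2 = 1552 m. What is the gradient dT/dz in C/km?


dT = 185.4 - 18.5 = 166.9 C
dz = 1552 - 92 = 1460 m
gradient = dT/dz * 1000 = 166.9/1460 * 1000 = 114.3151 C/km

114.3151


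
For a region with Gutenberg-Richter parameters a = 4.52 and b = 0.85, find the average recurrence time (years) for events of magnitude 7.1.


log10(N) = 4.52 - 0.85*7.1 = -1.515
N = 10^-1.515 = 0.030549
T = 1/N = 1/0.030549 = 32.7341 years

32.7341


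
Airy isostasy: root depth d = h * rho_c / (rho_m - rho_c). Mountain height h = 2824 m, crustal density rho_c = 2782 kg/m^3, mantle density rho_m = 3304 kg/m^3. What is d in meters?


rho_m - rho_c = 3304 - 2782 = 522
d = 2824 * 2782 / 522
= 7856368 / 522
= 15050.51 m

15050.51


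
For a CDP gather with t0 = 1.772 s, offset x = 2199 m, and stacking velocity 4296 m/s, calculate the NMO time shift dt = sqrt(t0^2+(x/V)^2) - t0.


x/Vnmo = 2199/4296 = 0.511872
(x/Vnmo)^2 = 0.262012
t0^2 = 3.139984
sqrt(3.139984 + 0.262012) = 1.84445
dt = 1.84445 - 1.772 = 0.07245

0.07245


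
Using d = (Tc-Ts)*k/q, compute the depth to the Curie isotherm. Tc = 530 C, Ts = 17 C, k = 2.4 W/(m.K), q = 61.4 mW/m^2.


T_Curie - T_surf = 530 - 17 = 513 C
Convert q to W/m^2: 61.4 mW/m^2 = 0.0614 W/m^2
d = 513 * 2.4 / 0.0614 = 20052.12 m

20052.12


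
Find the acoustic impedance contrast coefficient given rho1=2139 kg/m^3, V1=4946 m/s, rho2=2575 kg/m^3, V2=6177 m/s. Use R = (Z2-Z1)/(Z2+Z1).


Z1 = 2139 * 4946 = 10579494
Z2 = 2575 * 6177 = 15905775
R = (15905775 - 10579494) / (15905775 + 10579494) = 5326281 / 26485269 = 0.2011

0.2011


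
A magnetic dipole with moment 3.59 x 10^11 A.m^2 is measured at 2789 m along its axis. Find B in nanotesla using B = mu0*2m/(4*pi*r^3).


m = 3.59 x 10^11 = 359000000000 A.m^2
2m = 718000000000 A.m^2
r^3 = 2789^3 = 21694295069
B = (4pi*10^-7) * 718000000000 / (4*pi * 21694295069) * 1e9
= 902265.410111 / 272618552054.32 * 1e9
= 3309.6259 nT

3309.6259


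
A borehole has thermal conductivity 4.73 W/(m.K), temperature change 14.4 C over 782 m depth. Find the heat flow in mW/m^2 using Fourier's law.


q = k * dT / dz * 1000
= 4.73 * 14.4 / 782 * 1000
= 0.0871 * 1000
= 87.0997 mW/m^2

87.0997


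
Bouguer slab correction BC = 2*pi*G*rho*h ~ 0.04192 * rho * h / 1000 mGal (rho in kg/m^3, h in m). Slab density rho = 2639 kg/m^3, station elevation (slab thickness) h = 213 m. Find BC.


BC = 0.04192 * rho * h / 1000
= 0.04192 * 2639 * 213 / 1000
= 23.5635 mGal

23.5635


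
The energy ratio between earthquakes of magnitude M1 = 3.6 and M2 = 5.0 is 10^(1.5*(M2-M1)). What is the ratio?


M2 - M1 = 5.0 - 3.6 = 1.4
1.5 * 1.4 = 2.1
ratio = 10^2.1 = 125.89

125.89


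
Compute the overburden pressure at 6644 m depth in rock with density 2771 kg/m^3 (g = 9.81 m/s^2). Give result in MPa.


P = rho * g * z / 1e6
= 2771 * 9.81 * 6644 / 1e6
= 180607240.44 / 1e6
= 180.6072 MPa

180.6072


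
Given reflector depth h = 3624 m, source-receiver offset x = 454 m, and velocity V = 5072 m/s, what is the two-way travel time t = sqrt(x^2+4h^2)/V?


x^2 + 4h^2 = 454^2 + 4*3624^2 = 206116 + 52533504 = 52739620
sqrt(52739620) = 7262.2049
t = 7262.2049 / 5072 = 1.4318 s

1.4318


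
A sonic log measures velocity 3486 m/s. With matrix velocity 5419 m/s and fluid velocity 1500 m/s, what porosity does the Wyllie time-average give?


1/V - 1/Vm = 1/3486 - 1/5419 = 0.00010233
1/Vf - 1/Vm = 1/1500 - 1/5419 = 0.00048213
phi = 0.00010233 / 0.00048213 = 0.2122

0.2122


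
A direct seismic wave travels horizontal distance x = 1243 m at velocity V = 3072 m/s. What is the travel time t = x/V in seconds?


t = x / V
= 1243 / 3072
= 0.4046 s

0.4046


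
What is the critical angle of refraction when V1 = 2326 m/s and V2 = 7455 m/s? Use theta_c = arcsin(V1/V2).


V1/V2 = 2326/7455 = 0.312005
theta_c = arcsin(0.312005) = 18.1801 degrees

18.1801


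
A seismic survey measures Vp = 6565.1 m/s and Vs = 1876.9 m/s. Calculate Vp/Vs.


Vp/Vs = 6565.1 / 1876.9
= 3.4978

3.4978


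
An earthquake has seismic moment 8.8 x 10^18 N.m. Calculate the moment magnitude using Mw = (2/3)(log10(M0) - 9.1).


log10(M0) = log10(8.8 x 10^18) = 18.9445
Mw = 2/3 * (18.9445 - 9.1)
= 2/3 * 9.8445
= 6.56

6.56


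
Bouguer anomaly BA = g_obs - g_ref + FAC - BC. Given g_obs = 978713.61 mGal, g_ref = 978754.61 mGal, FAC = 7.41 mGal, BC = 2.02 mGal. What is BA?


BA = g_obs - g_ref + FAC - BC
= 978713.61 - 978754.61 + 7.41 - 2.02
= -35.61 mGal

-35.61


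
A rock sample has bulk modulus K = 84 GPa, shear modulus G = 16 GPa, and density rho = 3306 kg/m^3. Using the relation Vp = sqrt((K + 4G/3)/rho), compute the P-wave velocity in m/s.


First compute the effective modulus:
K + 4G/3 = 84e9 + 4*16e9/3 = 105333333333.33 Pa
Then divide by density:
105333333333.33 / 3306 = 31861262.3513 Pa/(kg/m^3)
Take the square root:
Vp = sqrt(31861262.3513) = 5644.58 m/s

5644.58


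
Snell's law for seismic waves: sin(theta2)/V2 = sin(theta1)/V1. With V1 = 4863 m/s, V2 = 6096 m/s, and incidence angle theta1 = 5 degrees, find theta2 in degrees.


sin(theta1) = sin(5 deg) = 0.087156
sin(theta2) = V2/V1 * sin(theta1) = 6096/4863 * 0.087156 = 0.109254
theta2 = arcsin(0.109254) = 6.2723 degrees

6.2723


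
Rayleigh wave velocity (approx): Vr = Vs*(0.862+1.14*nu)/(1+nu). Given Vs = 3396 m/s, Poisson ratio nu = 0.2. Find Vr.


Numerator factor = 0.862 + 1.14*0.2 = 1.09
Denominator = 1 + 0.2 = 1.2
Vr = 3396 * 1.09 / 1.2 = 3084.7 m/s

3084.7


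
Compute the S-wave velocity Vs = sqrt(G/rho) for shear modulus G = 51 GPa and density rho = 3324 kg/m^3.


Convert G to Pa: G = 51e9 Pa
Compute G/rho = 51e9 / 3324 = 15342960.2888
Vs = sqrt(15342960.2888) = 3917.01 m/s

3917.01


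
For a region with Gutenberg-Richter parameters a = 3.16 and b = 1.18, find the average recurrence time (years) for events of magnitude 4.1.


log10(N) = 3.16 - 1.18*4.1 = -1.678
N = 10^-1.678 = 0.020989
T = 1/N = 1/0.020989 = 47.6431 years

47.6431


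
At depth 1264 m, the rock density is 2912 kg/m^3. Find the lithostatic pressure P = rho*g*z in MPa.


P = rho * g * z / 1e6
= 2912 * 9.81 * 1264 / 1e6
= 36108334.08 / 1e6
= 36.1083 MPa

36.1083


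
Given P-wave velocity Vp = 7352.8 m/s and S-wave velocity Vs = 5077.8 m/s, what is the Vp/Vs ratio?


Vp/Vs = 7352.8 / 5077.8
= 1.448

1.448


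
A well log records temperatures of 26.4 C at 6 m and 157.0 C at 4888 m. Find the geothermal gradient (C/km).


dT = 157.0 - 26.4 = 130.6 C
dz = 4888 - 6 = 4882 m
gradient = dT/dz * 1000 = 130.6/4882 * 1000 = 26.7513 C/km

26.7513


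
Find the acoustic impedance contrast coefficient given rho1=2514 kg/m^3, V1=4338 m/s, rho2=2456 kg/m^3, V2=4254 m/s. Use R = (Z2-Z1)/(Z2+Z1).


Z1 = 2514 * 4338 = 10905732
Z2 = 2456 * 4254 = 10447824
R = (10447824 - 10905732) / (10447824 + 10905732) = -457908 / 21353556 = -0.0214

-0.0214


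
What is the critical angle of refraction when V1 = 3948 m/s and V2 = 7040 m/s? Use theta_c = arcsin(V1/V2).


V1/V2 = 3948/7040 = 0.560795
theta_c = arcsin(0.560795) = 34.1108 degrees

34.1108


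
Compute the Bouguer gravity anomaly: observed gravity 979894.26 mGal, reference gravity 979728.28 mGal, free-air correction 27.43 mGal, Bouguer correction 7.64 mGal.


BA = g_obs - g_ref + FAC - BC
= 979894.26 - 979728.28 + 27.43 - 7.64
= 185.77 mGal

185.77


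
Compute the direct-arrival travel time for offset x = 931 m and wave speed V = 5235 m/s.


t = x / V
= 931 / 5235
= 0.1778 s

0.1778


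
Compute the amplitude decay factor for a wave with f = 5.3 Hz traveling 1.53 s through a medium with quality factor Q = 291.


pi*f*t/Q = pi*5.3*1.53/291 = 0.087544
A/A0 = exp(-0.087544) = 0.916179

0.916179


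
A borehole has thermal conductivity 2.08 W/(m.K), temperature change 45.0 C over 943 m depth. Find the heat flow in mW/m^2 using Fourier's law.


q = k * dT / dz * 1000
= 2.08 * 45.0 / 943 * 1000
= 0.099258 * 1000
= 99.2577 mW/m^2

99.2577


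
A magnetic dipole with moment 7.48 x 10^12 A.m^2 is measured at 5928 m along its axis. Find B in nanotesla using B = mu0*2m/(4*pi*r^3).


m = 7.48 x 10^12 = 7480000000000 A.m^2
2m = 14960000000000 A.m^2
r^3 = 5928^3 = 208316938752
B = (4pi*10^-7) * 14960000000000 / (4*pi * 208316938752) * 1e9
= 18799290.439081 / 2617787857606.39 * 1e9
= 7181.3651 nT

7181.3651


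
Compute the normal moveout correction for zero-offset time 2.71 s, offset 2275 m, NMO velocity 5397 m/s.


x/Vnmo = 2275/5397 = 0.42153
(x/Vnmo)^2 = 0.177688
t0^2 = 7.3441
sqrt(7.3441 + 0.177688) = 2.742588
dt = 2.742588 - 2.71 = 0.032588

0.032588


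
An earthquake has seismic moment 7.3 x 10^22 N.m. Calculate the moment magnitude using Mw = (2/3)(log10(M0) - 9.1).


log10(M0) = log10(7.3 x 10^22) = 22.8633
Mw = 2/3 * (22.8633 - 9.1)
= 2/3 * 13.7633
= 9.18

9.18


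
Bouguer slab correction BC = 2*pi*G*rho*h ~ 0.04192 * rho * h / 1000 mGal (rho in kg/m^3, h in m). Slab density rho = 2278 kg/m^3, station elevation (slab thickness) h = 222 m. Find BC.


BC = 0.04192 * rho * h / 1000
= 0.04192 * 2278 * 222 / 1000
= 21.1996 mGal

21.1996


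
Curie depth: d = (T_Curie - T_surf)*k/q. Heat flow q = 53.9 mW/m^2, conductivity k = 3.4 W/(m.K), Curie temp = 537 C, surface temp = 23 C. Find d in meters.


T_Curie - T_surf = 537 - 23 = 514 C
Convert q to W/m^2: 53.9 mW/m^2 = 0.0539 W/m^2
d = 514 * 3.4 / 0.0539 = 32423.01 m

32423.01


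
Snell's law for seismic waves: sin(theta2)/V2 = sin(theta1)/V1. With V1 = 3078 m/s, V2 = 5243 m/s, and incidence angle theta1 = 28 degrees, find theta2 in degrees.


sin(theta1) = sin(28 deg) = 0.469472
sin(theta2) = V2/V1 * sin(theta1) = 5243/3078 * 0.469472 = 0.799688
theta2 = arcsin(0.799688) = 53.1003 degrees

53.1003


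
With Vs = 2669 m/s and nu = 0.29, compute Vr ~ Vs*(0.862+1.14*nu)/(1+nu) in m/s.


Numerator factor = 0.862 + 1.14*0.29 = 1.1926
Denominator = 1 + 0.29 = 1.29
Vr = 2669 * 1.1926 / 1.29 = 2467.48 m/s

2467.48


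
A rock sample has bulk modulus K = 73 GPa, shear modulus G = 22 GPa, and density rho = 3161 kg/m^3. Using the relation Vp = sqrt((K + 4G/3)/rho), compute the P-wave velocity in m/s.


First compute the effective modulus:
K + 4G/3 = 73e9 + 4*22e9/3 = 102333333333.33 Pa
Then divide by density:
102333333333.33 / 3161 = 32373721.3962 Pa/(kg/m^3)
Take the square root:
Vp = sqrt(32373721.3962) = 5689.79 m/s

5689.79


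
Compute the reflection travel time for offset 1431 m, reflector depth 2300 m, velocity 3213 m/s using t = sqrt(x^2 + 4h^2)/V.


x^2 + 4h^2 = 1431^2 + 4*2300^2 = 2047761 + 21160000 = 23207761
sqrt(23207761) = 4817.4434
t = 4817.4434 / 3213 = 1.4994 s

1.4994


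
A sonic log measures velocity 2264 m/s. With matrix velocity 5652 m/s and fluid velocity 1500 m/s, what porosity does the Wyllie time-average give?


1/V - 1/Vm = 1/2264 - 1/5652 = 0.00026477
1/Vf - 1/Vm = 1/1500 - 1/5652 = 0.00048974
phi = 0.00026477 / 0.00048974 = 0.5406

0.5406


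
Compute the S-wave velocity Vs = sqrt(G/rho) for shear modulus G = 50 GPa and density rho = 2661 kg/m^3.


Convert G to Pa: G = 50e9 Pa
Compute G/rho = 50e9 / 2661 = 18789928.5983
Vs = sqrt(18789928.5983) = 4334.74 m/s

4334.74


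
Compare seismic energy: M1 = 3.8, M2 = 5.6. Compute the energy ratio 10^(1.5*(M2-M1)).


M2 - M1 = 5.6 - 3.8 = 1.8
1.5 * 1.8 = 2.7
ratio = 10^2.7 = 501.19

501.19


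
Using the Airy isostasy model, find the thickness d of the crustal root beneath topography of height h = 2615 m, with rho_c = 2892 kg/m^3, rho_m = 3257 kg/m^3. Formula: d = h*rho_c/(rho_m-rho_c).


rho_m - rho_c = 3257 - 2892 = 365
d = 2615 * 2892 / 365
= 7562580 / 365
= 20719.4 m

20719.4


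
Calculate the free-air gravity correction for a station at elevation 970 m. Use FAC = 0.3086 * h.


FAC = 0.3086 * h
= 0.3086 * 970
= 299.342 mGal

299.342


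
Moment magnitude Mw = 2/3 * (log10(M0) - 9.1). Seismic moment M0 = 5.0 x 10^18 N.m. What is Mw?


log10(M0) = log10(5.0 x 10^18) = 18.699
Mw = 2/3 * (18.699 - 9.1)
= 2/3 * 9.599
= 6.4

6.4


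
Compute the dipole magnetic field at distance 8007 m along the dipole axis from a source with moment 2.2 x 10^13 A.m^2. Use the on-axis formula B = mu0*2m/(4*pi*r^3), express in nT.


m = 2.2 x 10^13 = 22000000000000 A.m^2
2m = 44000000000000 A.m^2
r^3 = 8007^3 = 513345176343
B = (4pi*10^-7) * 44000000000000 / (4*pi * 513345176343) * 1e9
= 55292030.70318 / 6450885739019.7 * 1e9
= 8571.2308 nT

8571.2308


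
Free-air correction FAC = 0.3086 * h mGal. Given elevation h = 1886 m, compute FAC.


FAC = 0.3086 * h
= 0.3086 * 1886
= 582.0196 mGal

582.0196


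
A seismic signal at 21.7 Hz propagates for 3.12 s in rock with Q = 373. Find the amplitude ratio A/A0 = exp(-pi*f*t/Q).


pi*f*t/Q = pi*21.7*3.12/373 = 0.570237
A/A0 = exp(-0.570237) = 0.565391

0.565391


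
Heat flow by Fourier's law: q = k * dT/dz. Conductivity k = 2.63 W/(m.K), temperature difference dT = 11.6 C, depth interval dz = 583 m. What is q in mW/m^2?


q = k * dT / dz * 1000
= 2.63 * 11.6 / 583 * 1000
= 0.052329 * 1000
= 52.3293 mW/m^2

52.3293


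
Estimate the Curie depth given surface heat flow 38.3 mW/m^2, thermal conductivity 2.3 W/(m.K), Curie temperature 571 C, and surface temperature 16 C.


T_Curie - T_surf = 571 - 16 = 555 C
Convert q to W/m^2: 38.3 mW/m^2 = 0.0383 W/m^2
d = 555 * 2.3 / 0.0383 = 33328.98 m

33328.98


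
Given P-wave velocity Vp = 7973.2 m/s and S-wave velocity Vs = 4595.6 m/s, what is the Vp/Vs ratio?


Vp/Vs = 7973.2 / 4595.6
= 1.735

1.735


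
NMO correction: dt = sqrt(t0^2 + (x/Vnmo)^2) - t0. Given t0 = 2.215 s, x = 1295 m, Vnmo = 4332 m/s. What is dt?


x/Vnmo = 1295/4332 = 0.298938
(x/Vnmo)^2 = 0.089364
t0^2 = 4.906225
sqrt(4.906225 + 0.089364) = 2.235081
dt = 2.235081 - 2.215 = 0.020081

0.020081


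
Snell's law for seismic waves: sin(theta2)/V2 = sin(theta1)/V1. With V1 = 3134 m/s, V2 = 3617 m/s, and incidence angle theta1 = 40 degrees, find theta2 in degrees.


sin(theta1) = sin(40 deg) = 0.642788
sin(theta2) = V2/V1 * sin(theta1) = 3617/3134 * 0.642788 = 0.741852
theta2 = arcsin(0.741852) = 47.8894 degrees

47.8894


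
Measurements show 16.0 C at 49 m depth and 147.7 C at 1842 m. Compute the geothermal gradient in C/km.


dT = 147.7 - 16.0 = 131.7 C
dz = 1842 - 49 = 1793 m
gradient = dT/dz * 1000 = 131.7/1793 * 1000 = 73.4523 C/km

73.4523


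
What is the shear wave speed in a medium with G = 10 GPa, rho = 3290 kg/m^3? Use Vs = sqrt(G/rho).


Convert G to Pa: G = 10e9 Pa
Compute G/rho = 10e9 / 3290 = 3039513.6778
Vs = sqrt(3039513.6778) = 1743.42 m/s

1743.42


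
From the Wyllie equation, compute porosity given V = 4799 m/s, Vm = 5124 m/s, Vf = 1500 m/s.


1/V - 1/Vm = 1/4799 - 1/5124 = 1.322e-05
1/Vf - 1/Vm = 1/1500 - 1/5124 = 0.00047151
phi = 1.322e-05 / 0.00047151 = 0.028

0.028


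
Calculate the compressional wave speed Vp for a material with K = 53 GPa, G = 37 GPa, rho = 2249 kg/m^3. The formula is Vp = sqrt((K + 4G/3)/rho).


First compute the effective modulus:
K + 4G/3 = 53e9 + 4*37e9/3 = 102333333333.33 Pa
Then divide by density:
102333333333.33 / 2249 = 45501704.4612 Pa/(kg/m^3)
Take the square root:
Vp = sqrt(45501704.4612) = 6745.5 m/s

6745.5


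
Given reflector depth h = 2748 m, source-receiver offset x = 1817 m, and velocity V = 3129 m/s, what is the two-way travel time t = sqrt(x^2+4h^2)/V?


x^2 + 4h^2 = 1817^2 + 4*2748^2 = 3301489 + 30206016 = 33507505
sqrt(33507505) = 5788.5667
t = 5788.5667 / 3129 = 1.85 s

1.85


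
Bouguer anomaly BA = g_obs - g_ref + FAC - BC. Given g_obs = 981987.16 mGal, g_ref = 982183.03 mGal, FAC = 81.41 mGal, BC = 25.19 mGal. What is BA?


BA = g_obs - g_ref + FAC - BC
= 981987.16 - 982183.03 + 81.41 - 25.19
= -139.65 mGal

-139.65


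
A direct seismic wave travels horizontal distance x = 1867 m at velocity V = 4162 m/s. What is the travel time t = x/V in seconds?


t = x / V
= 1867 / 4162
= 0.4486 s

0.4486


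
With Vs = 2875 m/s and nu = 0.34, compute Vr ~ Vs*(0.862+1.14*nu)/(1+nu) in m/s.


Numerator factor = 0.862 + 1.14*0.34 = 1.2496
Denominator = 1 + 0.34 = 1.34
Vr = 2875 * 1.2496 / 1.34 = 2681.04 m/s

2681.04


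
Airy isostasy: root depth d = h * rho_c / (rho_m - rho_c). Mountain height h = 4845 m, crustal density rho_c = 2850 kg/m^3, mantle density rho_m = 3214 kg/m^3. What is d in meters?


rho_m - rho_c = 3214 - 2850 = 364
d = 4845 * 2850 / 364
= 13808250 / 364
= 37934.75 m

37934.75


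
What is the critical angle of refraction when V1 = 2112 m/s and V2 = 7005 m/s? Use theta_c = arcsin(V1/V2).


V1/V2 = 2112/7005 = 0.301499
theta_c = arcsin(0.301499) = 17.5477 degrees

17.5477


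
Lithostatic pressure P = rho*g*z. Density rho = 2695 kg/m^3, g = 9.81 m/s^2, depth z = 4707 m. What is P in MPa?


P = rho * g * z / 1e6
= 2695 * 9.81 * 4707 / 1e6
= 124443430.65 / 1e6
= 124.4434 MPa

124.4434


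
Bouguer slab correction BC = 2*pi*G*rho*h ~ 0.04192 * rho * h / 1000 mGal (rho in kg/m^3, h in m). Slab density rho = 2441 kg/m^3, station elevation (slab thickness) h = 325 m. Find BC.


BC = 0.04192 * rho * h / 1000
= 0.04192 * 2441 * 325 / 1000
= 33.2562 mGal

33.2562


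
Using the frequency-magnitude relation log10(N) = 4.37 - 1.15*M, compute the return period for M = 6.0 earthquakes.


log10(N) = 4.37 - 1.15*6.0 = -2.53
N = 10^-2.53 = 0.002951
T = 1/N = 1/0.002951 = 338.8442 years

338.8442


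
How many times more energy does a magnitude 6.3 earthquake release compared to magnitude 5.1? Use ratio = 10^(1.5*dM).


M2 - M1 = 6.3 - 5.1 = 1.2
1.5 * 1.2 = 1.8
ratio = 10^1.8 = 63.1

63.1


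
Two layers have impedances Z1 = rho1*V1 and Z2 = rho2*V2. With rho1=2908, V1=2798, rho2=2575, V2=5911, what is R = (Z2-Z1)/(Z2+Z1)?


Z1 = 2908 * 2798 = 8136584
Z2 = 2575 * 5911 = 15220825
R = (15220825 - 8136584) / (15220825 + 8136584) = 7084241 / 23357409 = 0.3033

0.3033


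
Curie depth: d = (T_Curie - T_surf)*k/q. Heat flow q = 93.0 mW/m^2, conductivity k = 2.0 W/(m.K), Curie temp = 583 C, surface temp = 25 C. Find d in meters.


T_Curie - T_surf = 583 - 25 = 558 C
Convert q to W/m^2: 93.0 mW/m^2 = 0.093 W/m^2
d = 558 * 2.0 / 0.093 = 12000.0 m

12000.0


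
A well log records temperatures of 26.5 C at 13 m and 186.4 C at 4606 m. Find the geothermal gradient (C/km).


dT = 186.4 - 26.5 = 159.9 C
dz = 4606 - 13 = 4593 m
gradient = dT/dz * 1000 = 159.9/4593 * 1000 = 34.8138 C/km

34.8138
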